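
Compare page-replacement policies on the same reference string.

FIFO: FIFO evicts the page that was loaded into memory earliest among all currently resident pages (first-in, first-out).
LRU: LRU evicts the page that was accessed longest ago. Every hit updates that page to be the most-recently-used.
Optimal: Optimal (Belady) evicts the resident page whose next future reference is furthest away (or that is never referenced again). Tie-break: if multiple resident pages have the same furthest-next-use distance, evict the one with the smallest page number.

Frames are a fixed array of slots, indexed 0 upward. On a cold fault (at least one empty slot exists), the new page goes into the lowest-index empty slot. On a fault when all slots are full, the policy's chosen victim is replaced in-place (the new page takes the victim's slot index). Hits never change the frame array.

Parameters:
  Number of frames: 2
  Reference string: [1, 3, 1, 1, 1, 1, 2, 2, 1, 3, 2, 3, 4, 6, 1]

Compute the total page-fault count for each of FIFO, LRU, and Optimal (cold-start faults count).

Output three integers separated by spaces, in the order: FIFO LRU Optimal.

Answer: 9 8 7

Derivation:
--- FIFO ---
  step 0: ref 1 -> FAULT, frames=[1,-] (faults so far: 1)
  step 1: ref 3 -> FAULT, frames=[1,3] (faults so far: 2)
  step 2: ref 1 -> HIT, frames=[1,3] (faults so far: 2)
  step 3: ref 1 -> HIT, frames=[1,3] (faults so far: 2)
  step 4: ref 1 -> HIT, frames=[1,3] (faults so far: 2)
  step 5: ref 1 -> HIT, frames=[1,3] (faults so far: 2)
  step 6: ref 2 -> FAULT, evict 1, frames=[2,3] (faults so far: 3)
  step 7: ref 2 -> HIT, frames=[2,3] (faults so far: 3)
  step 8: ref 1 -> FAULT, evict 3, frames=[2,1] (faults so far: 4)
  step 9: ref 3 -> FAULT, evict 2, frames=[3,1] (faults so far: 5)
  step 10: ref 2 -> FAULT, evict 1, frames=[3,2] (faults so far: 6)
  step 11: ref 3 -> HIT, frames=[3,2] (faults so far: 6)
  step 12: ref 4 -> FAULT, evict 3, frames=[4,2] (faults so far: 7)
  step 13: ref 6 -> FAULT, evict 2, frames=[4,6] (faults so far: 8)
  step 14: ref 1 -> FAULT, evict 4, frames=[1,6] (faults so far: 9)
  FIFO total faults: 9
--- LRU ---
  step 0: ref 1 -> FAULT, frames=[1,-] (faults so far: 1)
  step 1: ref 3 -> FAULT, frames=[1,3] (faults so far: 2)
  step 2: ref 1 -> HIT, frames=[1,3] (faults so far: 2)
  step 3: ref 1 -> HIT, frames=[1,3] (faults so far: 2)
  step 4: ref 1 -> HIT, frames=[1,3] (faults so far: 2)
  step 5: ref 1 -> HIT, frames=[1,3] (faults so far: 2)
  step 6: ref 2 -> FAULT, evict 3, frames=[1,2] (faults so far: 3)
  step 7: ref 2 -> HIT, frames=[1,2] (faults so far: 3)
  step 8: ref 1 -> HIT, frames=[1,2] (faults so far: 3)
  step 9: ref 3 -> FAULT, evict 2, frames=[1,3] (faults so far: 4)
  step 10: ref 2 -> FAULT, evict 1, frames=[2,3] (faults so far: 5)
  step 11: ref 3 -> HIT, frames=[2,3] (faults so far: 5)
  step 12: ref 4 -> FAULT, evict 2, frames=[4,3] (faults so far: 6)
  step 13: ref 6 -> FAULT, evict 3, frames=[4,6] (faults so far: 7)
  step 14: ref 1 -> FAULT, evict 4, frames=[1,6] (faults so far: 8)
  LRU total faults: 8
--- Optimal ---
  step 0: ref 1 -> FAULT, frames=[1,-] (faults so far: 1)
  step 1: ref 3 -> FAULT, frames=[1,3] (faults so far: 2)
  step 2: ref 1 -> HIT, frames=[1,3] (faults so far: 2)
  step 3: ref 1 -> HIT, frames=[1,3] (faults so far: 2)
  step 4: ref 1 -> HIT, frames=[1,3] (faults so far: 2)
  step 5: ref 1 -> HIT, frames=[1,3] (faults so far: 2)
  step 6: ref 2 -> FAULT, evict 3, frames=[1,2] (faults so far: 3)
  step 7: ref 2 -> HIT, frames=[1,2] (faults so far: 3)
  step 8: ref 1 -> HIT, frames=[1,2] (faults so far: 3)
  step 9: ref 3 -> FAULT, evict 1, frames=[3,2] (faults so far: 4)
  step 10: ref 2 -> HIT, frames=[3,2] (faults so far: 4)
  step 11: ref 3 -> HIT, frames=[3,2] (faults so far: 4)
  step 12: ref 4 -> FAULT, evict 2, frames=[3,4] (faults so far: 5)
  step 13: ref 6 -> FAULT, evict 3, frames=[6,4] (faults so far: 6)
  step 14: ref 1 -> FAULT, evict 4, frames=[6,1] (faults so far: 7)
  Optimal total faults: 7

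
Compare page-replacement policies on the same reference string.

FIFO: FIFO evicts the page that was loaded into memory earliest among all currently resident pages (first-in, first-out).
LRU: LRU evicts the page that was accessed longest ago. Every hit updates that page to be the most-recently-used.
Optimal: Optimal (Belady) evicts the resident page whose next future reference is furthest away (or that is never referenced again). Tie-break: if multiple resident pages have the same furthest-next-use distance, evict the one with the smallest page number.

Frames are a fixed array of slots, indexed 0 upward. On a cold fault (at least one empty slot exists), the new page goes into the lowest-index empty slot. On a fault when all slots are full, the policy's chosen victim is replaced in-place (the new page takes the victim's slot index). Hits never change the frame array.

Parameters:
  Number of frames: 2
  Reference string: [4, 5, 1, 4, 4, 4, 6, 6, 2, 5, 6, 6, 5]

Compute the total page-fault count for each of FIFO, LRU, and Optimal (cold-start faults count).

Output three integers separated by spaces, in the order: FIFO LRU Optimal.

--- FIFO ---
  step 0: ref 4 -> FAULT, frames=[4,-] (faults so far: 1)
  step 1: ref 5 -> FAULT, frames=[4,5] (faults so far: 2)
  step 2: ref 1 -> FAULT, evict 4, frames=[1,5] (faults so far: 3)
  step 3: ref 4 -> FAULT, evict 5, frames=[1,4] (faults so far: 4)
  step 4: ref 4 -> HIT, frames=[1,4] (faults so far: 4)
  step 5: ref 4 -> HIT, frames=[1,4] (faults so far: 4)
  step 6: ref 6 -> FAULT, evict 1, frames=[6,4] (faults so far: 5)
  step 7: ref 6 -> HIT, frames=[6,4] (faults so far: 5)
  step 8: ref 2 -> FAULT, evict 4, frames=[6,2] (faults so far: 6)
  step 9: ref 5 -> FAULT, evict 6, frames=[5,2] (faults so far: 7)
  step 10: ref 6 -> FAULT, evict 2, frames=[5,6] (faults so far: 8)
  step 11: ref 6 -> HIT, frames=[5,6] (faults so far: 8)
  step 12: ref 5 -> HIT, frames=[5,6] (faults so far: 8)
  FIFO total faults: 8
--- LRU ---
  step 0: ref 4 -> FAULT, frames=[4,-] (faults so far: 1)
  step 1: ref 5 -> FAULT, frames=[4,5] (faults so far: 2)
  step 2: ref 1 -> FAULT, evict 4, frames=[1,5] (faults so far: 3)
  step 3: ref 4 -> FAULT, evict 5, frames=[1,4] (faults so far: 4)
  step 4: ref 4 -> HIT, frames=[1,4] (faults so far: 4)
  step 5: ref 4 -> HIT, frames=[1,4] (faults so far: 4)
  step 6: ref 6 -> FAULT, evict 1, frames=[6,4] (faults so far: 5)
  step 7: ref 6 -> HIT, frames=[6,4] (faults so far: 5)
  step 8: ref 2 -> FAULT, evict 4, frames=[6,2] (faults so far: 6)
  step 9: ref 5 -> FAULT, evict 6, frames=[5,2] (faults so far: 7)
  step 10: ref 6 -> FAULT, evict 2, frames=[5,6] (faults so far: 8)
  step 11: ref 6 -> HIT, frames=[5,6] (faults so far: 8)
  step 12: ref 5 -> HIT, frames=[5,6] (faults so far: 8)
  LRU total faults: 8
--- Optimal ---
  step 0: ref 4 -> FAULT, frames=[4,-] (faults so far: 1)
  step 1: ref 5 -> FAULT, frames=[4,5] (faults so far: 2)
  step 2: ref 1 -> FAULT, evict 5, frames=[4,1] (faults so far: 3)
  step 3: ref 4 -> HIT, frames=[4,1] (faults so far: 3)
  step 4: ref 4 -> HIT, frames=[4,1] (faults so far: 3)
  step 5: ref 4 -> HIT, frames=[4,1] (faults so far: 3)
  step 6: ref 6 -> FAULT, evict 1, frames=[4,6] (faults so far: 4)
  step 7: ref 6 -> HIT, frames=[4,6] (faults so far: 4)
  step 8: ref 2 -> FAULT, evict 4, frames=[2,6] (faults so far: 5)
  step 9: ref 5 -> FAULT, evict 2, frames=[5,6] (faults so far: 6)
  step 10: ref 6 -> HIT, frames=[5,6] (faults so far: 6)
  step 11: ref 6 -> HIT, frames=[5,6] (faults so far: 6)
  step 12: ref 5 -> HIT, frames=[5,6] (faults so far: 6)
  Optimal total faults: 6

Answer: 8 8 6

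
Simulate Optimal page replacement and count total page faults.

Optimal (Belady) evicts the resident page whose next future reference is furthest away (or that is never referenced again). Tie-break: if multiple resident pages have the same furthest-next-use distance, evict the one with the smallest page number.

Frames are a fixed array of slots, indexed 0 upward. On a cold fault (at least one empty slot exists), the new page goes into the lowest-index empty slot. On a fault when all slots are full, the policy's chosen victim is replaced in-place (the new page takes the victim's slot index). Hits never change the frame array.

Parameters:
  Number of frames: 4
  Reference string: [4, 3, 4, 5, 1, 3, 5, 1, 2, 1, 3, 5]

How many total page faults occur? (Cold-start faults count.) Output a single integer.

Answer: 5

Derivation:
Step 0: ref 4 → FAULT, frames=[4,-,-,-]
Step 1: ref 3 → FAULT, frames=[4,3,-,-]
Step 2: ref 4 → HIT, frames=[4,3,-,-]
Step 3: ref 5 → FAULT, frames=[4,3,5,-]
Step 4: ref 1 → FAULT, frames=[4,3,5,1]
Step 5: ref 3 → HIT, frames=[4,3,5,1]
Step 6: ref 5 → HIT, frames=[4,3,5,1]
Step 7: ref 1 → HIT, frames=[4,3,5,1]
Step 8: ref 2 → FAULT (evict 4), frames=[2,3,5,1]
Step 9: ref 1 → HIT, frames=[2,3,5,1]
Step 10: ref 3 → HIT, frames=[2,3,5,1]
Step 11: ref 5 → HIT, frames=[2,3,5,1]
Total faults: 5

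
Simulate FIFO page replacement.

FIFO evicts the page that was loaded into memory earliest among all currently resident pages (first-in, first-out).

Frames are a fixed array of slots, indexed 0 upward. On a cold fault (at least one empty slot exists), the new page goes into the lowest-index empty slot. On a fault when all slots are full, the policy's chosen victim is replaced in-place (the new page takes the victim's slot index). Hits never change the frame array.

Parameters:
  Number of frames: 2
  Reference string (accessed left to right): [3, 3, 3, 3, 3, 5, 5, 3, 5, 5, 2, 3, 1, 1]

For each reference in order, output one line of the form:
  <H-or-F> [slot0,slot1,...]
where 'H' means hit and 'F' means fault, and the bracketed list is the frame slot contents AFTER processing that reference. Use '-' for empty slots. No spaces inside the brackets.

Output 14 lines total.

F [3,-]
H [3,-]
H [3,-]
H [3,-]
H [3,-]
F [3,5]
H [3,5]
H [3,5]
H [3,5]
H [3,5]
F [2,5]
F [2,3]
F [1,3]
H [1,3]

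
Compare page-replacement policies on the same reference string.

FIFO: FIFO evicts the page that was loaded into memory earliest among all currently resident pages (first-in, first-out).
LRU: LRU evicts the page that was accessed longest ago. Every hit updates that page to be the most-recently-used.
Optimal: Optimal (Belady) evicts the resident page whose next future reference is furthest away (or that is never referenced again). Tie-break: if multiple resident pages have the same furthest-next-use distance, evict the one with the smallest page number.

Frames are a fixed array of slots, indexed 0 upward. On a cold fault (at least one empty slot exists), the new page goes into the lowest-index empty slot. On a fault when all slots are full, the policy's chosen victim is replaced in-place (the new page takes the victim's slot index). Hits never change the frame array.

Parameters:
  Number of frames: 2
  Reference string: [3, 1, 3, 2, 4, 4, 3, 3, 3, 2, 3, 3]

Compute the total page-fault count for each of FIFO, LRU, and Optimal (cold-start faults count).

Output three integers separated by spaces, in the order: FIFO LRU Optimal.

Answer: 6 6 5

Derivation:
--- FIFO ---
  step 0: ref 3 -> FAULT, frames=[3,-] (faults so far: 1)
  step 1: ref 1 -> FAULT, frames=[3,1] (faults so far: 2)
  step 2: ref 3 -> HIT, frames=[3,1] (faults so far: 2)
  step 3: ref 2 -> FAULT, evict 3, frames=[2,1] (faults so far: 3)
  step 4: ref 4 -> FAULT, evict 1, frames=[2,4] (faults so far: 4)
  step 5: ref 4 -> HIT, frames=[2,4] (faults so far: 4)
  step 6: ref 3 -> FAULT, evict 2, frames=[3,4] (faults so far: 5)
  step 7: ref 3 -> HIT, frames=[3,4] (faults so far: 5)
  step 8: ref 3 -> HIT, frames=[3,4] (faults so far: 5)
  step 9: ref 2 -> FAULT, evict 4, frames=[3,2] (faults so far: 6)
  step 10: ref 3 -> HIT, frames=[3,2] (faults so far: 6)
  step 11: ref 3 -> HIT, frames=[3,2] (faults so far: 6)
  FIFO total faults: 6
--- LRU ---
  step 0: ref 3 -> FAULT, frames=[3,-] (faults so far: 1)
  step 1: ref 1 -> FAULT, frames=[3,1] (faults so far: 2)
  step 2: ref 3 -> HIT, frames=[3,1] (faults so far: 2)
  step 3: ref 2 -> FAULT, evict 1, frames=[3,2] (faults so far: 3)
  step 4: ref 4 -> FAULT, evict 3, frames=[4,2] (faults so far: 4)
  step 5: ref 4 -> HIT, frames=[4,2] (faults so far: 4)
  step 6: ref 3 -> FAULT, evict 2, frames=[4,3] (faults so far: 5)
  step 7: ref 3 -> HIT, frames=[4,3] (faults so far: 5)
  step 8: ref 3 -> HIT, frames=[4,3] (faults so far: 5)
  step 9: ref 2 -> FAULT, evict 4, frames=[2,3] (faults so far: 6)
  step 10: ref 3 -> HIT, frames=[2,3] (faults so far: 6)
  step 11: ref 3 -> HIT, frames=[2,3] (faults so far: 6)
  LRU total faults: 6
--- Optimal ---
  step 0: ref 3 -> FAULT, frames=[3,-] (faults so far: 1)
  step 1: ref 1 -> FAULT, frames=[3,1] (faults so far: 2)
  step 2: ref 3 -> HIT, frames=[3,1] (faults so far: 2)
  step 3: ref 2 -> FAULT, evict 1, frames=[3,2] (faults so far: 3)
  step 4: ref 4 -> FAULT, evict 2, frames=[3,4] (faults so far: 4)
  step 5: ref 4 -> HIT, frames=[3,4] (faults so far: 4)
  step 6: ref 3 -> HIT, frames=[3,4] (faults so far: 4)
  step 7: ref 3 -> HIT, frames=[3,4] (faults so far: 4)
  step 8: ref 3 -> HIT, frames=[3,4] (faults so far: 4)
  step 9: ref 2 -> FAULT, evict 4, frames=[3,2] (faults so far: 5)
  step 10: ref 3 -> HIT, frames=[3,2] (faults so far: 5)
  step 11: ref 3 -> HIT, frames=[3,2] (faults so far: 5)
  Optimal total faults: 5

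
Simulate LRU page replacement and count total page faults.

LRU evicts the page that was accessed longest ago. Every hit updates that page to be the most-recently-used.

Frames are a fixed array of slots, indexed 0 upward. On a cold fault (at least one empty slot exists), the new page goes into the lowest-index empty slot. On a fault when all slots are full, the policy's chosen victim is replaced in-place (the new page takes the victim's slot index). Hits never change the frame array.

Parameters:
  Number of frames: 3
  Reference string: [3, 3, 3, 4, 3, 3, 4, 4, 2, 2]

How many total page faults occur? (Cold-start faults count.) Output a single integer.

Answer: 3

Derivation:
Step 0: ref 3 → FAULT, frames=[3,-,-]
Step 1: ref 3 → HIT, frames=[3,-,-]
Step 2: ref 3 → HIT, frames=[3,-,-]
Step 3: ref 4 → FAULT, frames=[3,4,-]
Step 4: ref 3 → HIT, frames=[3,4,-]
Step 5: ref 3 → HIT, frames=[3,4,-]
Step 6: ref 4 → HIT, frames=[3,4,-]
Step 7: ref 4 → HIT, frames=[3,4,-]
Step 8: ref 2 → FAULT, frames=[3,4,2]
Step 9: ref 2 → HIT, frames=[3,4,2]
Total faults: 3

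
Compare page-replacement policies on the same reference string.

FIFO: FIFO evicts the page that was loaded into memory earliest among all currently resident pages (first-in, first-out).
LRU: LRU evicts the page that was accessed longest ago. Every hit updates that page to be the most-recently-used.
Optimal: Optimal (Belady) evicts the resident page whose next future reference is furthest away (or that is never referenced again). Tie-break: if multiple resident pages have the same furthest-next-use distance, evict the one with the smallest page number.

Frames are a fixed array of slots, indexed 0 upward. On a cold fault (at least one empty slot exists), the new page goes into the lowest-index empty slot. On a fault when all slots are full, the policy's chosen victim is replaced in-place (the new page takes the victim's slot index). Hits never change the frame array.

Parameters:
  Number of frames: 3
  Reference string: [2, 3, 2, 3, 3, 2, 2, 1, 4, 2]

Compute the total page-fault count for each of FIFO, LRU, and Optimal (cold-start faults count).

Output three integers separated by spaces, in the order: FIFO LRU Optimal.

Answer: 5 4 4

Derivation:
--- FIFO ---
  step 0: ref 2 -> FAULT, frames=[2,-,-] (faults so far: 1)
  step 1: ref 3 -> FAULT, frames=[2,3,-] (faults so far: 2)
  step 2: ref 2 -> HIT, frames=[2,3,-] (faults so far: 2)
  step 3: ref 3 -> HIT, frames=[2,3,-] (faults so far: 2)
  step 4: ref 3 -> HIT, frames=[2,3,-] (faults so far: 2)
  step 5: ref 2 -> HIT, frames=[2,3,-] (faults so far: 2)
  step 6: ref 2 -> HIT, frames=[2,3,-] (faults so far: 2)
  step 7: ref 1 -> FAULT, frames=[2,3,1] (faults so far: 3)
  step 8: ref 4 -> FAULT, evict 2, frames=[4,3,1] (faults so far: 4)
  step 9: ref 2 -> FAULT, evict 3, frames=[4,2,1] (faults so far: 5)
  FIFO total faults: 5
--- LRU ---
  step 0: ref 2 -> FAULT, frames=[2,-,-] (faults so far: 1)
  step 1: ref 3 -> FAULT, frames=[2,3,-] (faults so far: 2)
  step 2: ref 2 -> HIT, frames=[2,3,-] (faults so far: 2)
  step 3: ref 3 -> HIT, frames=[2,3,-] (faults so far: 2)
  step 4: ref 3 -> HIT, frames=[2,3,-] (faults so far: 2)
  step 5: ref 2 -> HIT, frames=[2,3,-] (faults so far: 2)
  step 6: ref 2 -> HIT, frames=[2,3,-] (faults so far: 2)
  step 7: ref 1 -> FAULT, frames=[2,3,1] (faults so far: 3)
  step 8: ref 4 -> FAULT, evict 3, frames=[2,4,1] (faults so far: 4)
  step 9: ref 2 -> HIT, frames=[2,4,1] (faults so far: 4)
  LRU total faults: 4
--- Optimal ---
  step 0: ref 2 -> FAULT, frames=[2,-,-] (faults so far: 1)
  step 1: ref 3 -> FAULT, frames=[2,3,-] (faults so far: 2)
  step 2: ref 2 -> HIT, frames=[2,3,-] (faults so far: 2)
  step 3: ref 3 -> HIT, frames=[2,3,-] (faults so far: 2)
  step 4: ref 3 -> HIT, frames=[2,3,-] (faults so far: 2)
  step 5: ref 2 -> HIT, frames=[2,3,-] (faults so far: 2)
  step 6: ref 2 -> HIT, frames=[2,3,-] (faults so far: 2)
  step 7: ref 1 -> FAULT, frames=[2,3,1] (faults so far: 3)
  step 8: ref 4 -> FAULT, evict 1, frames=[2,3,4] (faults so far: 4)
  step 9: ref 2 -> HIT, frames=[2,3,4] (faults so far: 4)
  Optimal total faults: 4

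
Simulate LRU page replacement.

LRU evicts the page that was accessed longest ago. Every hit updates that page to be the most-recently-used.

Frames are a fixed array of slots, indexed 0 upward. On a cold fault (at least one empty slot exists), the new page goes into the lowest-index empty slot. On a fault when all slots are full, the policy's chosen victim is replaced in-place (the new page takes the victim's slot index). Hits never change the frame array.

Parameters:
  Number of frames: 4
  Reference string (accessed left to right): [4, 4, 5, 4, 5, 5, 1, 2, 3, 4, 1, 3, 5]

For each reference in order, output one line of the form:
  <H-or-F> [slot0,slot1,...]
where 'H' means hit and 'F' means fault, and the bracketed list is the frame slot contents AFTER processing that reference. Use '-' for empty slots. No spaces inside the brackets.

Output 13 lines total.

F [4,-,-,-]
H [4,-,-,-]
F [4,5,-,-]
H [4,5,-,-]
H [4,5,-,-]
H [4,5,-,-]
F [4,5,1,-]
F [4,5,1,2]
F [3,5,1,2]
F [3,4,1,2]
H [3,4,1,2]
H [3,4,1,2]
F [3,4,1,5]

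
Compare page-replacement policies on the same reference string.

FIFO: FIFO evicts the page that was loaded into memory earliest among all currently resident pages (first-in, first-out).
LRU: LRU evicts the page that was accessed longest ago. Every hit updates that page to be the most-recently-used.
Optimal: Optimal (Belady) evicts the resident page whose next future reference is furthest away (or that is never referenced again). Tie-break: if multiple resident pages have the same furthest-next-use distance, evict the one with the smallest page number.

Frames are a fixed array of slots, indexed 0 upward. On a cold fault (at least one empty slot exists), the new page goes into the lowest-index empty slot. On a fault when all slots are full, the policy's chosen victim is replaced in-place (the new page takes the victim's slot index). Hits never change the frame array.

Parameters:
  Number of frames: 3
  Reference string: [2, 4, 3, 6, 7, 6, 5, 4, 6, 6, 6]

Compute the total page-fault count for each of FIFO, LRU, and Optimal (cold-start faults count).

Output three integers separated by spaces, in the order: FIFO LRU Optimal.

Answer: 8 7 6

Derivation:
--- FIFO ---
  step 0: ref 2 -> FAULT, frames=[2,-,-] (faults so far: 1)
  step 1: ref 4 -> FAULT, frames=[2,4,-] (faults so far: 2)
  step 2: ref 3 -> FAULT, frames=[2,4,3] (faults so far: 3)
  step 3: ref 6 -> FAULT, evict 2, frames=[6,4,3] (faults so far: 4)
  step 4: ref 7 -> FAULT, evict 4, frames=[6,7,3] (faults so far: 5)
  step 5: ref 6 -> HIT, frames=[6,7,3] (faults so far: 5)
  step 6: ref 5 -> FAULT, evict 3, frames=[6,7,5] (faults so far: 6)
  step 7: ref 4 -> FAULT, evict 6, frames=[4,7,5] (faults so far: 7)
  step 8: ref 6 -> FAULT, evict 7, frames=[4,6,5] (faults so far: 8)
  step 9: ref 6 -> HIT, frames=[4,6,5] (faults so far: 8)
  step 10: ref 6 -> HIT, frames=[4,6,5] (faults so far: 8)
  FIFO total faults: 8
--- LRU ---
  step 0: ref 2 -> FAULT, frames=[2,-,-] (faults so far: 1)
  step 1: ref 4 -> FAULT, frames=[2,4,-] (faults so far: 2)
  step 2: ref 3 -> FAULT, frames=[2,4,3] (faults so far: 3)
  step 3: ref 6 -> FAULT, evict 2, frames=[6,4,3] (faults so far: 4)
  step 4: ref 7 -> FAULT, evict 4, frames=[6,7,3] (faults so far: 5)
  step 5: ref 6 -> HIT, frames=[6,7,3] (faults so far: 5)
  step 6: ref 5 -> FAULT, evict 3, frames=[6,7,5] (faults so far: 6)
  step 7: ref 4 -> FAULT, evict 7, frames=[6,4,5] (faults so far: 7)
  step 8: ref 6 -> HIT, frames=[6,4,5] (faults so far: 7)
  step 9: ref 6 -> HIT, frames=[6,4,5] (faults so far: 7)
  step 10: ref 6 -> HIT, frames=[6,4,5] (faults so far: 7)
  LRU total faults: 7
--- Optimal ---
  step 0: ref 2 -> FAULT, frames=[2,-,-] (faults so far: 1)
  step 1: ref 4 -> FAULT, frames=[2,4,-] (faults so far: 2)
  step 2: ref 3 -> FAULT, frames=[2,4,3] (faults so far: 3)
  step 3: ref 6 -> FAULT, evict 2, frames=[6,4,3] (faults so far: 4)
  step 4: ref 7 -> FAULT, evict 3, frames=[6,4,7] (faults so far: 5)
  step 5: ref 6 -> HIT, frames=[6,4,7] (faults so far: 5)
  step 6: ref 5 -> FAULT, evict 7, frames=[6,4,5] (faults so far: 6)
  step 7: ref 4 -> HIT, frames=[6,4,5] (faults so far: 6)
  step 8: ref 6 -> HIT, frames=[6,4,5] (faults so far: 6)
  step 9: ref 6 -> HIT, frames=[6,4,5] (faults so far: 6)
  step 10: ref 6 -> HIT, frames=[6,4,5] (faults so far: 6)
  Optimal total faults: 6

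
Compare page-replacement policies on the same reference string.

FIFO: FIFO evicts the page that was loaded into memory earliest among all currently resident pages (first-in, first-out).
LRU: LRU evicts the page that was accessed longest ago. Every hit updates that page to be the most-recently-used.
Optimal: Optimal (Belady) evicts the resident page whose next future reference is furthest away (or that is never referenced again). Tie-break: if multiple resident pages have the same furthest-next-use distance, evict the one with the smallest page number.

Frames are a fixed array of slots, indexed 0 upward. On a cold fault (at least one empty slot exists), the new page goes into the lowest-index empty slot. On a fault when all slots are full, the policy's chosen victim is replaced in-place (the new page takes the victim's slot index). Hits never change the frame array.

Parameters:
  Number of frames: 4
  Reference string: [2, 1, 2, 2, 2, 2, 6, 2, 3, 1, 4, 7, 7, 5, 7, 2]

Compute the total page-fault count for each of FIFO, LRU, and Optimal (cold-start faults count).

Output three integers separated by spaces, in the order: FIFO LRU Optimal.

--- FIFO ---
  step 0: ref 2 -> FAULT, frames=[2,-,-,-] (faults so far: 1)
  step 1: ref 1 -> FAULT, frames=[2,1,-,-] (faults so far: 2)
  step 2: ref 2 -> HIT, frames=[2,1,-,-] (faults so far: 2)
  step 3: ref 2 -> HIT, frames=[2,1,-,-] (faults so far: 2)
  step 4: ref 2 -> HIT, frames=[2,1,-,-] (faults so far: 2)
  step 5: ref 2 -> HIT, frames=[2,1,-,-] (faults so far: 2)
  step 6: ref 6 -> FAULT, frames=[2,1,6,-] (faults so far: 3)
  step 7: ref 2 -> HIT, frames=[2,1,6,-] (faults so far: 3)
  step 8: ref 3 -> FAULT, frames=[2,1,6,3] (faults so far: 4)
  step 9: ref 1 -> HIT, frames=[2,1,6,3] (faults so far: 4)
  step 10: ref 4 -> FAULT, evict 2, frames=[4,1,6,3] (faults so far: 5)
  step 11: ref 7 -> FAULT, evict 1, frames=[4,7,6,3] (faults so far: 6)
  step 12: ref 7 -> HIT, frames=[4,7,6,3] (faults so far: 6)
  step 13: ref 5 -> FAULT, evict 6, frames=[4,7,5,3] (faults so far: 7)
  step 14: ref 7 -> HIT, frames=[4,7,5,3] (faults so far: 7)
  step 15: ref 2 -> FAULT, evict 3, frames=[4,7,5,2] (faults so far: 8)
  FIFO total faults: 8
--- LRU ---
  step 0: ref 2 -> FAULT, frames=[2,-,-,-] (faults so far: 1)
  step 1: ref 1 -> FAULT, frames=[2,1,-,-] (faults so far: 2)
  step 2: ref 2 -> HIT, frames=[2,1,-,-] (faults so far: 2)
  step 3: ref 2 -> HIT, frames=[2,1,-,-] (faults so far: 2)
  step 4: ref 2 -> HIT, frames=[2,1,-,-] (faults so far: 2)
  step 5: ref 2 -> HIT, frames=[2,1,-,-] (faults so far: 2)
  step 6: ref 6 -> FAULT, frames=[2,1,6,-] (faults so far: 3)
  step 7: ref 2 -> HIT, frames=[2,1,6,-] (faults so far: 3)
  step 8: ref 3 -> FAULT, frames=[2,1,6,3] (faults so far: 4)
  step 9: ref 1 -> HIT, frames=[2,1,6,3] (faults so far: 4)
  step 10: ref 4 -> FAULT, evict 6, frames=[2,1,4,3] (faults so far: 5)
  step 11: ref 7 -> FAULT, evict 2, frames=[7,1,4,3] (faults so far: 6)
  step 12: ref 7 -> HIT, frames=[7,1,4,3] (faults so far: 6)
  step 13: ref 5 -> FAULT, evict 3, frames=[7,1,4,5] (faults so far: 7)
  step 14: ref 7 -> HIT, frames=[7,1,4,5] (faults so far: 7)
  step 15: ref 2 -> FAULT, evict 1, frames=[7,2,4,5] (faults so far: 8)
  LRU total faults: 8
--- Optimal ---
  step 0: ref 2 -> FAULT, frames=[2,-,-,-] (faults so far: 1)
  step 1: ref 1 -> FAULT, frames=[2,1,-,-] (faults so far: 2)
  step 2: ref 2 -> HIT, frames=[2,1,-,-] (faults so far: 2)
  step 3: ref 2 -> HIT, frames=[2,1,-,-] (faults so far: 2)
  step 4: ref 2 -> HIT, frames=[2,1,-,-] (faults so far: 2)
  step 5: ref 2 -> HIT, frames=[2,1,-,-] (faults so far: 2)
  step 6: ref 6 -> FAULT, frames=[2,1,6,-] (faults so far: 3)
  step 7: ref 2 -> HIT, frames=[2,1,6,-] (faults so far: 3)
  step 8: ref 3 -> FAULT, frames=[2,1,6,3] (faults so far: 4)
  step 9: ref 1 -> HIT, frames=[2,1,6,3] (faults so far: 4)
  step 10: ref 4 -> FAULT, evict 1, frames=[2,4,6,3] (faults so far: 5)
  step 11: ref 7 -> FAULT, evict 3, frames=[2,4,6,7] (faults so far: 6)
  step 12: ref 7 -> HIT, frames=[2,4,6,7] (faults so far: 6)
  step 13: ref 5 -> FAULT, evict 4, frames=[2,5,6,7] (faults so far: 7)
  step 14: ref 7 -> HIT, frames=[2,5,6,7] (faults so far: 7)
  step 15: ref 2 -> HIT, frames=[2,5,6,7] (faults so far: 7)
  Optimal total faults: 7

Answer: 8 8 7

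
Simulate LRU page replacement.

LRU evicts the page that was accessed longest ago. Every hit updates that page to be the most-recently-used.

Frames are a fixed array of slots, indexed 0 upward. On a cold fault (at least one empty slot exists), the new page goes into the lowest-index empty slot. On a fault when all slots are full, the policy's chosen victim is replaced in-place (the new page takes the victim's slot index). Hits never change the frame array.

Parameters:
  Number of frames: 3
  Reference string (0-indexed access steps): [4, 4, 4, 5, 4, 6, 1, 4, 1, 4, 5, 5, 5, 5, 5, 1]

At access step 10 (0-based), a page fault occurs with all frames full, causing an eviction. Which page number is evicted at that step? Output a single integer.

Step 0: ref 4 -> FAULT, frames=[4,-,-]
Step 1: ref 4 -> HIT, frames=[4,-,-]
Step 2: ref 4 -> HIT, frames=[4,-,-]
Step 3: ref 5 -> FAULT, frames=[4,5,-]
Step 4: ref 4 -> HIT, frames=[4,5,-]
Step 5: ref 6 -> FAULT, frames=[4,5,6]
Step 6: ref 1 -> FAULT, evict 5, frames=[4,1,6]
Step 7: ref 4 -> HIT, frames=[4,1,6]
Step 8: ref 1 -> HIT, frames=[4,1,6]
Step 9: ref 4 -> HIT, frames=[4,1,6]
Step 10: ref 5 -> FAULT, evict 6, frames=[4,1,5]
At step 10: evicted page 6

Answer: 6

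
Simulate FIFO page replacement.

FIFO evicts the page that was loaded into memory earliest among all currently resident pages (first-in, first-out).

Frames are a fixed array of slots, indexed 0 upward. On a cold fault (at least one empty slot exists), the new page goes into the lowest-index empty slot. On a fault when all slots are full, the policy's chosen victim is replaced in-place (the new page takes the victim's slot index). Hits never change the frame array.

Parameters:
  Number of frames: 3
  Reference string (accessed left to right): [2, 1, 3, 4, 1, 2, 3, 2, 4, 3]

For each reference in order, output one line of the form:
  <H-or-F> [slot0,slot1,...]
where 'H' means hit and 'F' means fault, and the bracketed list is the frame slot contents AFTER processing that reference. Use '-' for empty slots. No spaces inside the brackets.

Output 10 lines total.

F [2,-,-]
F [2,1,-]
F [2,1,3]
F [4,1,3]
H [4,1,3]
F [4,2,3]
H [4,2,3]
H [4,2,3]
H [4,2,3]
H [4,2,3]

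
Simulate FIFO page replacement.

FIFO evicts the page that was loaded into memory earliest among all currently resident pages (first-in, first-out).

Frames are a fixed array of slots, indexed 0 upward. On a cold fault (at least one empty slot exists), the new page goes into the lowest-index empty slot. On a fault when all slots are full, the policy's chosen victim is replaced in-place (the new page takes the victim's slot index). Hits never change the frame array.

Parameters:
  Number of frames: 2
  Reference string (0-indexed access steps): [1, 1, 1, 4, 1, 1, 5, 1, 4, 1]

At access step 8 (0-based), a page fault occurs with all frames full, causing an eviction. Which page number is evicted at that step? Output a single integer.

Step 0: ref 1 -> FAULT, frames=[1,-]
Step 1: ref 1 -> HIT, frames=[1,-]
Step 2: ref 1 -> HIT, frames=[1,-]
Step 3: ref 4 -> FAULT, frames=[1,4]
Step 4: ref 1 -> HIT, frames=[1,4]
Step 5: ref 1 -> HIT, frames=[1,4]
Step 6: ref 5 -> FAULT, evict 1, frames=[5,4]
Step 7: ref 1 -> FAULT, evict 4, frames=[5,1]
Step 8: ref 4 -> FAULT, evict 5, frames=[4,1]
At step 8: evicted page 5

Answer: 5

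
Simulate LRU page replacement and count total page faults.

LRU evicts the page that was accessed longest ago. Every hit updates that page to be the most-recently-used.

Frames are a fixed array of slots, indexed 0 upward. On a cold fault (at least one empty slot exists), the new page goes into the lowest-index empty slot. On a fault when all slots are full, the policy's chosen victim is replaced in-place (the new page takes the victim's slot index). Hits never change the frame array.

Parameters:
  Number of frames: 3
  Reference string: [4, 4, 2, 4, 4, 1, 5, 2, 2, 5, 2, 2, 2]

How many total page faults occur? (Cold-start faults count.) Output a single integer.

Step 0: ref 4 → FAULT, frames=[4,-,-]
Step 1: ref 4 → HIT, frames=[4,-,-]
Step 2: ref 2 → FAULT, frames=[4,2,-]
Step 3: ref 4 → HIT, frames=[4,2,-]
Step 4: ref 4 → HIT, frames=[4,2,-]
Step 5: ref 1 → FAULT, frames=[4,2,1]
Step 6: ref 5 → FAULT (evict 2), frames=[4,5,1]
Step 7: ref 2 → FAULT (evict 4), frames=[2,5,1]
Step 8: ref 2 → HIT, frames=[2,5,1]
Step 9: ref 5 → HIT, frames=[2,5,1]
Step 10: ref 2 → HIT, frames=[2,5,1]
Step 11: ref 2 → HIT, frames=[2,5,1]
Step 12: ref 2 → HIT, frames=[2,5,1]
Total faults: 5

Answer: 5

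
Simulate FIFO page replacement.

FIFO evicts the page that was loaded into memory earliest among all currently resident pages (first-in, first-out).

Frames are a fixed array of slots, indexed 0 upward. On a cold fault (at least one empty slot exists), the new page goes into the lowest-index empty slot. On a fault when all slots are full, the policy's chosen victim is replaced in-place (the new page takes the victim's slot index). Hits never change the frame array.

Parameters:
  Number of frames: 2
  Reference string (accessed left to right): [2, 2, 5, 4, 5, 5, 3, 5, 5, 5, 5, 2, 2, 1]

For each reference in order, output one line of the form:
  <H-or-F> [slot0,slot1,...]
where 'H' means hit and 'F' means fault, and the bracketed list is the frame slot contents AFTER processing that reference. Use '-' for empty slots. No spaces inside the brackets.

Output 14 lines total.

F [2,-]
H [2,-]
F [2,5]
F [4,5]
H [4,5]
H [4,5]
F [4,3]
F [5,3]
H [5,3]
H [5,3]
H [5,3]
F [5,2]
H [5,2]
F [1,2]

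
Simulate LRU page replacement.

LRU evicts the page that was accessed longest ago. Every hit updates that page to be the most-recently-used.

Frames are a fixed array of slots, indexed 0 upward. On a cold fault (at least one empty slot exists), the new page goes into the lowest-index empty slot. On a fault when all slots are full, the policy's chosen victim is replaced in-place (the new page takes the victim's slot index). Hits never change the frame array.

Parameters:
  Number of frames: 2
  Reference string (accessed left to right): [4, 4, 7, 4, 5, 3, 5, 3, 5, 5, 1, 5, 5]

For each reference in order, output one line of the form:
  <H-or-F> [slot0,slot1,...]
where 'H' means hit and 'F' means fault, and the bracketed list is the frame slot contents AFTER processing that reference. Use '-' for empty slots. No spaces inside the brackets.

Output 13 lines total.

F [4,-]
H [4,-]
F [4,7]
H [4,7]
F [4,5]
F [3,5]
H [3,5]
H [3,5]
H [3,5]
H [3,5]
F [1,5]
H [1,5]
H [1,5]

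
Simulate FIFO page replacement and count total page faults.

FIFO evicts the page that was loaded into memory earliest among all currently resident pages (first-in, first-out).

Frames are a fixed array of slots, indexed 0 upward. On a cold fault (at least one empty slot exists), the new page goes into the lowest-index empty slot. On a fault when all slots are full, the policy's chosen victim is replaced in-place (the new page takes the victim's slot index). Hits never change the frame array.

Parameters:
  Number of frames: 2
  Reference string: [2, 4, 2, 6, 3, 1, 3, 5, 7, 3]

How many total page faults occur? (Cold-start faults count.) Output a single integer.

Step 0: ref 2 → FAULT, frames=[2,-]
Step 1: ref 4 → FAULT, frames=[2,4]
Step 2: ref 2 → HIT, frames=[2,4]
Step 3: ref 6 → FAULT (evict 2), frames=[6,4]
Step 4: ref 3 → FAULT (evict 4), frames=[6,3]
Step 5: ref 1 → FAULT (evict 6), frames=[1,3]
Step 6: ref 3 → HIT, frames=[1,3]
Step 7: ref 5 → FAULT (evict 3), frames=[1,5]
Step 8: ref 7 → FAULT (evict 1), frames=[7,5]
Step 9: ref 3 → FAULT (evict 5), frames=[7,3]
Total faults: 8

Answer: 8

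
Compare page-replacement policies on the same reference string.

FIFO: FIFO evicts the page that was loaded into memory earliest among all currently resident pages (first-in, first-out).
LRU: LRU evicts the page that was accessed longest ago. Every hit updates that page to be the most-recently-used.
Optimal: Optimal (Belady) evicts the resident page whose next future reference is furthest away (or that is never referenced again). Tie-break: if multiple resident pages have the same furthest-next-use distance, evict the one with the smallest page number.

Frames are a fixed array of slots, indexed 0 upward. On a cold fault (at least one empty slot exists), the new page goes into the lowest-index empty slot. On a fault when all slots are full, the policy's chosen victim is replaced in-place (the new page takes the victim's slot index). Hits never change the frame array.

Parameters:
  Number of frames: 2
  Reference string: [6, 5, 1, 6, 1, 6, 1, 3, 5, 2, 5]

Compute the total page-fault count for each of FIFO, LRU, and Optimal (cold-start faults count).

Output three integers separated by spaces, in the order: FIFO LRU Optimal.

--- FIFO ---
  step 0: ref 6 -> FAULT, frames=[6,-] (faults so far: 1)
  step 1: ref 5 -> FAULT, frames=[6,5] (faults so far: 2)
  step 2: ref 1 -> FAULT, evict 6, frames=[1,5] (faults so far: 3)
  step 3: ref 6 -> FAULT, evict 5, frames=[1,6] (faults so far: 4)
  step 4: ref 1 -> HIT, frames=[1,6] (faults so far: 4)
  step 5: ref 6 -> HIT, frames=[1,6] (faults so far: 4)
  step 6: ref 1 -> HIT, frames=[1,6] (faults so far: 4)
  step 7: ref 3 -> FAULT, evict 1, frames=[3,6] (faults so far: 5)
  step 8: ref 5 -> FAULT, evict 6, frames=[3,5] (faults so far: 6)
  step 9: ref 2 -> FAULT, evict 3, frames=[2,5] (faults so far: 7)
  step 10: ref 5 -> HIT, frames=[2,5] (faults so far: 7)
  FIFO total faults: 7
--- LRU ---
  step 0: ref 6 -> FAULT, frames=[6,-] (faults so far: 1)
  step 1: ref 5 -> FAULT, frames=[6,5] (faults so far: 2)
  step 2: ref 1 -> FAULT, evict 6, frames=[1,5] (faults so far: 3)
  step 3: ref 6 -> FAULT, evict 5, frames=[1,6] (faults so far: 4)
  step 4: ref 1 -> HIT, frames=[1,6] (faults so far: 4)
  step 5: ref 6 -> HIT, frames=[1,6] (faults so far: 4)
  step 6: ref 1 -> HIT, frames=[1,6] (faults so far: 4)
  step 7: ref 3 -> FAULT, evict 6, frames=[1,3] (faults so far: 5)
  step 8: ref 5 -> FAULT, evict 1, frames=[5,3] (faults so far: 6)
  step 9: ref 2 -> FAULT, evict 3, frames=[5,2] (faults so far: 7)
  step 10: ref 5 -> HIT, frames=[5,2] (faults so far: 7)
  LRU total faults: 7
--- Optimal ---
  step 0: ref 6 -> FAULT, frames=[6,-] (faults so far: 1)
  step 1: ref 5 -> FAULT, frames=[6,5] (faults so far: 2)
  step 2: ref 1 -> FAULT, evict 5, frames=[6,1] (faults so far: 3)
  step 3: ref 6 -> HIT, frames=[6,1] (faults so far: 3)
  step 4: ref 1 -> HIT, frames=[6,1] (faults so far: 3)
  step 5: ref 6 -> HIT, frames=[6,1] (faults so far: 3)
  step 6: ref 1 -> HIT, frames=[6,1] (faults so far: 3)
  step 7: ref 3 -> FAULT, evict 1, frames=[6,3] (faults so far: 4)
  step 8: ref 5 -> FAULT, evict 3, frames=[6,5] (faults so far: 5)
  step 9: ref 2 -> FAULT, evict 6, frames=[2,5] (faults so far: 6)
  step 10: ref 5 -> HIT, frames=[2,5] (faults so far: 6)
  Optimal total faults: 6

Answer: 7 7 6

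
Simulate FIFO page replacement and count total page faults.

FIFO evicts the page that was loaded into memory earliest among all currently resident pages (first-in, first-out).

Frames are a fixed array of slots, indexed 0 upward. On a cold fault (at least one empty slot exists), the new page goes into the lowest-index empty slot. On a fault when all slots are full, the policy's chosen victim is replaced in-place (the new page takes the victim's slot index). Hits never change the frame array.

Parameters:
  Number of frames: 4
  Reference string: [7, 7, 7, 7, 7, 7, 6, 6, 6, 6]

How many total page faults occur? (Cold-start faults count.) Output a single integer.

Answer: 2

Derivation:
Step 0: ref 7 → FAULT, frames=[7,-,-,-]
Step 1: ref 7 → HIT, frames=[7,-,-,-]
Step 2: ref 7 → HIT, frames=[7,-,-,-]
Step 3: ref 7 → HIT, frames=[7,-,-,-]
Step 4: ref 7 → HIT, frames=[7,-,-,-]
Step 5: ref 7 → HIT, frames=[7,-,-,-]
Step 6: ref 6 → FAULT, frames=[7,6,-,-]
Step 7: ref 6 → HIT, frames=[7,6,-,-]
Step 8: ref 6 → HIT, frames=[7,6,-,-]
Step 9: ref 6 → HIT, frames=[7,6,-,-]
Total faults: 2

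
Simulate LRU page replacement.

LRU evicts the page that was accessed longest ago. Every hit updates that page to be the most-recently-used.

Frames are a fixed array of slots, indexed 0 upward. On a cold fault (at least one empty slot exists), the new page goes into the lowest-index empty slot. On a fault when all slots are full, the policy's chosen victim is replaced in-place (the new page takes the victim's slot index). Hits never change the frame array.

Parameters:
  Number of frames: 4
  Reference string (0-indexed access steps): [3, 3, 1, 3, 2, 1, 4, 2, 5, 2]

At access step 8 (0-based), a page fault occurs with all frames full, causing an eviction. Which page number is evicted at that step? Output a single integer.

Step 0: ref 3 -> FAULT, frames=[3,-,-,-]
Step 1: ref 3 -> HIT, frames=[3,-,-,-]
Step 2: ref 1 -> FAULT, frames=[3,1,-,-]
Step 3: ref 3 -> HIT, frames=[3,1,-,-]
Step 4: ref 2 -> FAULT, frames=[3,1,2,-]
Step 5: ref 1 -> HIT, frames=[3,1,2,-]
Step 6: ref 4 -> FAULT, frames=[3,1,2,4]
Step 7: ref 2 -> HIT, frames=[3,1,2,4]
Step 8: ref 5 -> FAULT, evict 3, frames=[5,1,2,4]
At step 8: evicted page 3

Answer: 3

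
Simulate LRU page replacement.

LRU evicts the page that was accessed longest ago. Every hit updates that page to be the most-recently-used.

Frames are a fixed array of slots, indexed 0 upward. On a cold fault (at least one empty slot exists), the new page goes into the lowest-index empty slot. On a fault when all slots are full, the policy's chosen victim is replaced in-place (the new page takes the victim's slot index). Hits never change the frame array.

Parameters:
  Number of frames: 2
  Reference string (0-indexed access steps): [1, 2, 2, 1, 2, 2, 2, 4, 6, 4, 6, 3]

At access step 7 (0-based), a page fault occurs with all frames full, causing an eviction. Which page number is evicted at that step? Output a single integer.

Answer: 1

Derivation:
Step 0: ref 1 -> FAULT, frames=[1,-]
Step 1: ref 2 -> FAULT, frames=[1,2]
Step 2: ref 2 -> HIT, frames=[1,2]
Step 3: ref 1 -> HIT, frames=[1,2]
Step 4: ref 2 -> HIT, frames=[1,2]
Step 5: ref 2 -> HIT, frames=[1,2]
Step 6: ref 2 -> HIT, frames=[1,2]
Step 7: ref 4 -> FAULT, evict 1, frames=[4,2]
At step 7: evicted page 1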